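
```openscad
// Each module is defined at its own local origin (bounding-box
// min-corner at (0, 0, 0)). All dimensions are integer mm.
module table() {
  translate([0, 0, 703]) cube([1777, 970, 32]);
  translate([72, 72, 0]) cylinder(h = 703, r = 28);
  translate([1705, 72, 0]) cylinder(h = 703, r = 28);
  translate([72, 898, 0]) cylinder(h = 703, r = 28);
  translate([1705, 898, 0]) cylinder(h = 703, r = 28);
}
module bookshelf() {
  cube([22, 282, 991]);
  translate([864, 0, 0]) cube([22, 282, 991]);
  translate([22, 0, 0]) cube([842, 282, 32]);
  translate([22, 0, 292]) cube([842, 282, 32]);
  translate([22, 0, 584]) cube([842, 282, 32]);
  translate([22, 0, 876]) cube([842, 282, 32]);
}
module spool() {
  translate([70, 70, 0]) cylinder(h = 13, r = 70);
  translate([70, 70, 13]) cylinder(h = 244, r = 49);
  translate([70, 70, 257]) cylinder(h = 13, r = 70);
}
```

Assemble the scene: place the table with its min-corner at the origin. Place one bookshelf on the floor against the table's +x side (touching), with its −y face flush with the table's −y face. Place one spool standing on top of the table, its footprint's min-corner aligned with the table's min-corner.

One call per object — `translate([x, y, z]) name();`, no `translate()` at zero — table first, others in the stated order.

table();
translate([1777, 0, 0]) bookshelf();
translate([0, 0, 735]) spool();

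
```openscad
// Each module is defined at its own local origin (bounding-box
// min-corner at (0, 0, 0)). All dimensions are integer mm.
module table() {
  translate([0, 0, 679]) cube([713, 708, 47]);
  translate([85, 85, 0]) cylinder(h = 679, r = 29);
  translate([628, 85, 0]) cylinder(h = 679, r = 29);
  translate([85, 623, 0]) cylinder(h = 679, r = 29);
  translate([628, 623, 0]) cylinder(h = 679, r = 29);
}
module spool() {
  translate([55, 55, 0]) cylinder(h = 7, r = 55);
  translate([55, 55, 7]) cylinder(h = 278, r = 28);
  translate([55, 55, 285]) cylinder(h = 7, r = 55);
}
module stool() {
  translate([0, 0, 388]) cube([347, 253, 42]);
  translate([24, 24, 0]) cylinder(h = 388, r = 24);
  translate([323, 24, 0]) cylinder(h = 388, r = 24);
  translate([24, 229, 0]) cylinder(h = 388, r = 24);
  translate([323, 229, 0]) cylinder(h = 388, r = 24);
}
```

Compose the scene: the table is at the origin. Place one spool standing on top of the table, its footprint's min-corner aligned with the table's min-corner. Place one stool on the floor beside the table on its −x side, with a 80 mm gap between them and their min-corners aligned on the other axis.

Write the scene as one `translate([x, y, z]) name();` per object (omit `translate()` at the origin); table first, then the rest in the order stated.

table();
translate([0, 0, 726]) spool();
translate([-427, 0, 0]) stool();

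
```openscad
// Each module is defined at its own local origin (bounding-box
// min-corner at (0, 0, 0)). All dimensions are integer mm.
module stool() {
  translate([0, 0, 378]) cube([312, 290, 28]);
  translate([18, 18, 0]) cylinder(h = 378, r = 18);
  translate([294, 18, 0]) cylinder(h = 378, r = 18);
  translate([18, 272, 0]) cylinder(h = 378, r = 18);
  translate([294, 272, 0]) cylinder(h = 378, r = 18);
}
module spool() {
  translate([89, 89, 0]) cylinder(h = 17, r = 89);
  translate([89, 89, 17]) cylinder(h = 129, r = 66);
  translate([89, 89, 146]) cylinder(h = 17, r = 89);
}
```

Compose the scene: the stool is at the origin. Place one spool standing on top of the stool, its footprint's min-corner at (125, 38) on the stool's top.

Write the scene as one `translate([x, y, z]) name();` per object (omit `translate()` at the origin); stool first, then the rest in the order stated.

stool();
translate([125, 38, 406]) spool();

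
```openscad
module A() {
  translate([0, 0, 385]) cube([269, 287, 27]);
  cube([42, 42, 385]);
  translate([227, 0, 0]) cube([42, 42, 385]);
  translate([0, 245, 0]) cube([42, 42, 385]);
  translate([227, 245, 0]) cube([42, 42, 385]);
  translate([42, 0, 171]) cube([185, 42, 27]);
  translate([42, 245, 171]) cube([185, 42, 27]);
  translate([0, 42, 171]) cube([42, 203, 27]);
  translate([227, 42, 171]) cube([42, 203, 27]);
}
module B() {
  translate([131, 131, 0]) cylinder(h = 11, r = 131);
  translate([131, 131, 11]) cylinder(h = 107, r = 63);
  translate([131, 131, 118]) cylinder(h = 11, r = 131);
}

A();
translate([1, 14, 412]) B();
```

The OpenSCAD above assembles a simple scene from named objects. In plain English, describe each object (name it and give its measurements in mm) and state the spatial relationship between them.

A is a simple wooden stool: a rectangular seat 269 mm (x) by 287 mm (y), 27 mm thick, top face at z = 412 mm, on four square legs, each 42×42 mm in cross-section. The legs rest on z = 0, each flush with a corner of the seat. Four stretchers, 42 mm wide and 27 mm tall, connect adjacent legs with their undersides at z = 171 mm, each running between the inner faces of the legs it joins and aligned with the legs' outer faces on the other axis.

B is a spool: two coaxial disc flanges of radius 131 mm and thickness 11 mm, joined by a core cylinder of radius 63 mm and height 107 mm. The lower flange rests on z = 0 and the three cylinders share a vertical axis.

The spool is on top of the stool.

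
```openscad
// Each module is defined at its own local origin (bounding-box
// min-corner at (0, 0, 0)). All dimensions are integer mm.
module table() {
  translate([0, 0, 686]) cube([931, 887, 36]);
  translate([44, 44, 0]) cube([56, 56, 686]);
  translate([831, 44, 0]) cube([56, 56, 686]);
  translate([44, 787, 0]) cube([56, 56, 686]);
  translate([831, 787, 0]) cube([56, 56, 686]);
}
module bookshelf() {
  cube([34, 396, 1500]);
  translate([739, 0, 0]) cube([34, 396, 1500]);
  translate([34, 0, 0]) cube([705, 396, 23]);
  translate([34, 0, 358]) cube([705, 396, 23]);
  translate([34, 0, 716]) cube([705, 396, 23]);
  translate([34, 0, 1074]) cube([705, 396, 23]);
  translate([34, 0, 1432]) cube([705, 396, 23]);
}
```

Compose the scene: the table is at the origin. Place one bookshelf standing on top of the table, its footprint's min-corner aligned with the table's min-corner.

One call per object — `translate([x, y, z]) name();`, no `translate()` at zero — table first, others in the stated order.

table();
translate([0, 0, 722]) bookshelf();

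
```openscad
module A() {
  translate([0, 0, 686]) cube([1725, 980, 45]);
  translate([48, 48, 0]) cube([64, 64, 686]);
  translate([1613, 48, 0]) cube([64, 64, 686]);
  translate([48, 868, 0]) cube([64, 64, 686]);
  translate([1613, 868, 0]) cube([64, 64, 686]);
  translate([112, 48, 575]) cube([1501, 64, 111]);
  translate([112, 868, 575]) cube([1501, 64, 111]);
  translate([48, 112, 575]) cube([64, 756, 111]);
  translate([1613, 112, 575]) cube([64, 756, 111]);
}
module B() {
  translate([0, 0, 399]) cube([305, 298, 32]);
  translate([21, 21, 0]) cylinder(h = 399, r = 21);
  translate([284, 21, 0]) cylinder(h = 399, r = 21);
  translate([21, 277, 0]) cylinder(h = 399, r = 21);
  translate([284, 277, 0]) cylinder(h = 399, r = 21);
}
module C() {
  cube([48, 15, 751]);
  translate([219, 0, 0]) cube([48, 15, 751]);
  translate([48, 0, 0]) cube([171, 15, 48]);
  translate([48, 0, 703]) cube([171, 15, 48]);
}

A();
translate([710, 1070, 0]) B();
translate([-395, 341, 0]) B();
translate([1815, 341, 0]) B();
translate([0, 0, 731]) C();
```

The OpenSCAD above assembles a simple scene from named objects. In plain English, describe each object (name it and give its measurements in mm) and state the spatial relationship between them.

A is a rectangular dining table. The top is 1725×980×45 mm with its upper surface at z = 731 mm. It stands on four 64×64 mm square legs, each inset 48 mm from the nearest pair of top edges, running from the floor to the underside of the top. Four apron rails, 64 mm thick and 111 mm tall, run between adjacent legs with their top edges flush with the underside of the top and their outer faces flush with the legs' outer faces.

B is a four-legged stool. The seat is 305×298 mm, 32 mm thick, top at z = 431 mm. It stands on four round legs, each 42 mm in diameter, from z = 0 to the seat underside, each leg's axis is inset half a diameter from the nearest pair of seat edges (so the leg's bounding box is flush with the corner).

C is a picture frame with a 171×655 mm rectangular opening (x by z) and a uniform 48 mm border on every side. Frame depth is 15 mm along y. It is built from two vertical stiles running the full outside height and two horizontal rails spanning the gap between the stiles.

Three stools sit around the table at the +y, −x, +x sides. The picture frame is on top of the table.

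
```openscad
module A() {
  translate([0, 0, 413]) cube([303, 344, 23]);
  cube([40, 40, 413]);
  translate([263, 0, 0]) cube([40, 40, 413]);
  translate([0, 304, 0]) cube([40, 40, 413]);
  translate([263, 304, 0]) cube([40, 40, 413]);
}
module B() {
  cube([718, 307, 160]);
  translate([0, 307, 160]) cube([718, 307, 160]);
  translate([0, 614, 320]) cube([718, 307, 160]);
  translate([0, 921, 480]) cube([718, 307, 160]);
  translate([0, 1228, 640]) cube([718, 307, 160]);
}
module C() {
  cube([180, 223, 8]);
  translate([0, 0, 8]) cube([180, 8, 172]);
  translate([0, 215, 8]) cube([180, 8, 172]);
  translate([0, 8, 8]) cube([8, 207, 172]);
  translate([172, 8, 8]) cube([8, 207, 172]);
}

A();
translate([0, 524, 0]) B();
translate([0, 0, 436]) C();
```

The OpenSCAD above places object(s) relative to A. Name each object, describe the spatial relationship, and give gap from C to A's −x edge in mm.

The open box's min-x is at 0; the stool's min-x is 0; gap = 0 mm.

A is a stool. B is a staircase. C is an open box. The staircase is on the floor beside the stool on its +y side. The open box is on top of the stool. The gap from the open box to the stool's −x edge is 0 mm.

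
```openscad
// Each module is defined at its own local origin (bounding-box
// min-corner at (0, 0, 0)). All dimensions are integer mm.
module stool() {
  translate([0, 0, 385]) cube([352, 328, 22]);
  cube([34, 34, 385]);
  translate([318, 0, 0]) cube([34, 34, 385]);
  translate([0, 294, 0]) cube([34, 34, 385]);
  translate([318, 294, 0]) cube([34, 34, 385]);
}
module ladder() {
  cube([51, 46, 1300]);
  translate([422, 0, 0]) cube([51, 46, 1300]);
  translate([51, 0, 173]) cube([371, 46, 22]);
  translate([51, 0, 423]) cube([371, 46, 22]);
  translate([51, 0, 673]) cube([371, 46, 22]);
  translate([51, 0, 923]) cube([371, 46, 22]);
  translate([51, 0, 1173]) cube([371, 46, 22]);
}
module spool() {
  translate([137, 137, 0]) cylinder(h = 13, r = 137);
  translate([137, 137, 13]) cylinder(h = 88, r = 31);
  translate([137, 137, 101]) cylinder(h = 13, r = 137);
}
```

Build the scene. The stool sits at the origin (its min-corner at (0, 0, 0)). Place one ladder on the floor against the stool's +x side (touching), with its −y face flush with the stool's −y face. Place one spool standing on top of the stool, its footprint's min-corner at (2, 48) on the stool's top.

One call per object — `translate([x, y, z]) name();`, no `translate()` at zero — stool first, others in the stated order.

stool();
translate([352, 0, 0]) ladder();
translate([2, 48, 407]) spool();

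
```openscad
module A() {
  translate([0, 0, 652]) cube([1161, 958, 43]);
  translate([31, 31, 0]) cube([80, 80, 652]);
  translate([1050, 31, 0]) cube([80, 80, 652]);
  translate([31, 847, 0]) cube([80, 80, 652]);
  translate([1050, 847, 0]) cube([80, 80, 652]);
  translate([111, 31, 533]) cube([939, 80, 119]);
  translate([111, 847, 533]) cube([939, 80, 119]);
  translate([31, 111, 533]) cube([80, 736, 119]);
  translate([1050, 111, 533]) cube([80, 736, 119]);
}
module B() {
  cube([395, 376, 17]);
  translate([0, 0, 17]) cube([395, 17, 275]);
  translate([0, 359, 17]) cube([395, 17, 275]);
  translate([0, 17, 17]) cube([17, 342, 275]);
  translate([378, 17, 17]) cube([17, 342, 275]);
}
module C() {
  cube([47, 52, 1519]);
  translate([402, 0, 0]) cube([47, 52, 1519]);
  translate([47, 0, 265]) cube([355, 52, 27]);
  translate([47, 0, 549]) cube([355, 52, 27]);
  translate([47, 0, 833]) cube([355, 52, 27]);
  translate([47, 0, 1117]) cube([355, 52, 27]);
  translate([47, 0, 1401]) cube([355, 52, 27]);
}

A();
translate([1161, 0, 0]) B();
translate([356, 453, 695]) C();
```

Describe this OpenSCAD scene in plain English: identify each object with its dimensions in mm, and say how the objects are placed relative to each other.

A is a table with a 1161×958 mm rectangular top, 43 mm thick, top surface at z = 695 mm, supported by four 80×80 mm square legs, each inset 31 mm from the nearest pair of top edges, running from the floor. Four apron rails, 80 mm thick and 119 mm tall, run between adjacent legs with their top edges flush with the underside of the top and their outer faces flush with the legs' outer faces.

B is an open-topped rectangular box: outside dimensions 395×376×292 mm, with a uniform wall and base thickness of 17 mm. The base is a full 395×376 slab on the floor; four walls sit on top of the base. The front and back walls (the −y and +y sides) span the full width; the two side walls fit between them.

C is a straight ladder. Two 47×52 mm vertical rails, 1519 mm tall, stand 449 mm apart (outside-to-outside) with their front faces coplanar on the −y side. 5 rungs, each 52 mm deep and 27 mm tall, span between the inner faces of the rails, front faces flush with the rails. The lowest rung's underside is at z = 265 mm and rungs are spaced 284 mm apart (underside to underside).

The open box is against the table's +x side, with their −y faces flush. The ladder is on top of the table, centred.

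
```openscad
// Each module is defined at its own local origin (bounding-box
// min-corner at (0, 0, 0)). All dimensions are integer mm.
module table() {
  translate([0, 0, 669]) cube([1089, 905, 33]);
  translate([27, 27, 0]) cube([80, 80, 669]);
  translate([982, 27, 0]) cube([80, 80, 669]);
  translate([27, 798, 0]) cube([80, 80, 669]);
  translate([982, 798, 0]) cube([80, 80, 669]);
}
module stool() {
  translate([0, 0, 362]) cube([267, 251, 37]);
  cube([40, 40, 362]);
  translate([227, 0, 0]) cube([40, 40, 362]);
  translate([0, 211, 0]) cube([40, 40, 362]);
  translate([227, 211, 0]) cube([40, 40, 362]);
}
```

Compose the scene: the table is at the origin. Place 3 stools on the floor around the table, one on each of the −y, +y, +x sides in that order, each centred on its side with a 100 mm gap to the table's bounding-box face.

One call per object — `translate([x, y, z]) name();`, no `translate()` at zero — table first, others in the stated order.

table();
translate([411, -351, 0]) stool();
translate([411, 1005, 0]) stool();
translate([1189, 327, 0]) stool();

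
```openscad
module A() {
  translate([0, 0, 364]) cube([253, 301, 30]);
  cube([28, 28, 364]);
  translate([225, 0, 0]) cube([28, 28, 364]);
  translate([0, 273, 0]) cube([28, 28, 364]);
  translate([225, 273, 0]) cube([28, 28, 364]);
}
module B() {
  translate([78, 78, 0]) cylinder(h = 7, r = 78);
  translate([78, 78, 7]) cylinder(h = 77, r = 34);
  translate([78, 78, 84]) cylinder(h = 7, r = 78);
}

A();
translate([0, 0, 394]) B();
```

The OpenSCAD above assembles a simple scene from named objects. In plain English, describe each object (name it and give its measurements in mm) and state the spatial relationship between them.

A is a four-legged stool. The seat is a 253×301×30 mm slab whose top surface is at z = 394 mm; four square legs, each 28×28 mm in cross-section, run from the floor (z = 0) to the underside of the seat, each flush with a corner of the seat.

B is a spool: two coaxial disc flanges of radius 78 mm and thickness 7 mm, joined by a core cylinder of radius 34 mm and height 77 mm. The lower flange rests on z = 0 and the three cylinders share a vertical axis.

The spool is on top of the stool.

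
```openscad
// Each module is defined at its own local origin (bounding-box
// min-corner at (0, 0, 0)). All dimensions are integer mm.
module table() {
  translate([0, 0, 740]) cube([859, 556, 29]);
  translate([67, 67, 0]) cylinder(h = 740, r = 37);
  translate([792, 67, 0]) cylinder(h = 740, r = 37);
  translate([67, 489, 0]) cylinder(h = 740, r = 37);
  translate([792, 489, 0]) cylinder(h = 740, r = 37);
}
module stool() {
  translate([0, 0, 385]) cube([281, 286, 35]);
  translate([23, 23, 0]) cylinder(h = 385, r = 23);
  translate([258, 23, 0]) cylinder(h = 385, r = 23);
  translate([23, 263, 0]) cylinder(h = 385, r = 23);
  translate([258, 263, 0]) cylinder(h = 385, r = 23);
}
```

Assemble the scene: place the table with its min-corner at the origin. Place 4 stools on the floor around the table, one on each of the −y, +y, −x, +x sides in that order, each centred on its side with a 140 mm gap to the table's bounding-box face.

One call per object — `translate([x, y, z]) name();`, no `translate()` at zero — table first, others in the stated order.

table();
translate([289, -426, 0]) stool();
translate([289, 696, 0]) stool();
translate([-421, 135, 0]) stool();
translate([999, 135, 0]) stool();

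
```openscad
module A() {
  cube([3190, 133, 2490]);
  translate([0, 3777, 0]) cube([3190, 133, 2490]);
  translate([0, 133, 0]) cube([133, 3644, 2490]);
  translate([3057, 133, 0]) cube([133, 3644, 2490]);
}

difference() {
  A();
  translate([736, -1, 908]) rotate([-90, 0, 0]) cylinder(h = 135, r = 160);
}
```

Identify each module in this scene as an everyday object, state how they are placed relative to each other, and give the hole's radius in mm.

The subtracted cylinder has r = 160 mm.

A is a house frame. The house frame has a circular hole through its front wall. The hole's radius is 160 mm.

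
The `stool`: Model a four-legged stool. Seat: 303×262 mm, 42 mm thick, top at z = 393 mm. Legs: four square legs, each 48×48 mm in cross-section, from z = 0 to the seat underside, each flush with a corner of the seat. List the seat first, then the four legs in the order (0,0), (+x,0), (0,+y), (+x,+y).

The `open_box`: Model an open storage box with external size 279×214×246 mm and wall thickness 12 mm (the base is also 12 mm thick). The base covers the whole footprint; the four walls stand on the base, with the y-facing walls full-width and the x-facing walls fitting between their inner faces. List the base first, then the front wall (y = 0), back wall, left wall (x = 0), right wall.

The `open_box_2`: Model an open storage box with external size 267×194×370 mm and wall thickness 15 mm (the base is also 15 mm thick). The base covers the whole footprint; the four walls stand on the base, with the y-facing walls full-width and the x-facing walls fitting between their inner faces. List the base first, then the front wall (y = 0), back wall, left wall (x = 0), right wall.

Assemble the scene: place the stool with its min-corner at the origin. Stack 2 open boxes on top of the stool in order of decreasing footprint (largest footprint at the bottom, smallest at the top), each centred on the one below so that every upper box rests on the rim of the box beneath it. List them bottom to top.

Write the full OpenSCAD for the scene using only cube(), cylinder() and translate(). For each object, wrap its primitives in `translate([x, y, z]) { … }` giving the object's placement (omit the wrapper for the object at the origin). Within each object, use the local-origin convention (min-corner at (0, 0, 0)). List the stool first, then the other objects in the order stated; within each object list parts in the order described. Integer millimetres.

translate([0, 0, 351]) cube([303, 262, 42]);
cube([48, 48, 351]);
translate([255, 0, 0]) cube([48, 48, 351]);
translate([0, 214, 0]) cube([48, 48, 351]);
translate([255, 214, 0]) cube([48, 48, 351]);
translate([12, 24, 393]) {
  cube([279, 214, 12]);
  translate([0, 0, 12]) cube([279, 12, 234]);
  translate([0, 202, 12]) cube([279, 12, 234]);
  translate([0, 12, 12]) cube([12, 190, 234]);
  translate([267, 12, 12]) cube([12, 190, 234]);
}
translate([18, 34, 639]) {
  cube([267, 194, 15]);
  translate([0, 0, 15]) cube([267, 15, 355]);
  translate([0, 179, 15]) cube([267, 15, 355]);
  translate([0, 15, 15]) cube([15, 164, 355]);
  translate([252, 15, 15]) cube([15, 164, 355]);
}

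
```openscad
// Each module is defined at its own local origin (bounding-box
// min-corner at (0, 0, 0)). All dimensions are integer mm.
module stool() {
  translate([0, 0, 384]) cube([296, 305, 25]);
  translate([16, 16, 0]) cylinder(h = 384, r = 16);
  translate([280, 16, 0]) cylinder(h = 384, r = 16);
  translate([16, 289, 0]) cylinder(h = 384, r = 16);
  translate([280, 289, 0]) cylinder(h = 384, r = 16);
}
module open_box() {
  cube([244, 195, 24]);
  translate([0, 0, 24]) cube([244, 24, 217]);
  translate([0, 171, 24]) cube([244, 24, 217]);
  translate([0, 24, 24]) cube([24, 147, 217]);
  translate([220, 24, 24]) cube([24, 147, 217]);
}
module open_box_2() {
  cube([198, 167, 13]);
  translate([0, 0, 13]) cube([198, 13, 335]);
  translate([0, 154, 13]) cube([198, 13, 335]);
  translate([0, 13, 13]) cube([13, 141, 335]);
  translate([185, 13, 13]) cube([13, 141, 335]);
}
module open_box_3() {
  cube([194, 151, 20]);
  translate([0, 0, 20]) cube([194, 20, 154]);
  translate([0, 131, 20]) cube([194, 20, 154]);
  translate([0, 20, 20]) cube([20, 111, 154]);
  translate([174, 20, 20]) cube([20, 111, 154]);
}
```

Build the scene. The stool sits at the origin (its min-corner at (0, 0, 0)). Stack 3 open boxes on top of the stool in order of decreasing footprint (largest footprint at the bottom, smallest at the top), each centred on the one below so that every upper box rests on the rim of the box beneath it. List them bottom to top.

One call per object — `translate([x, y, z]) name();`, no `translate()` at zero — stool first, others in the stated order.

stool();
translate([26, 55, 409]) open_box();
translate([49, 69, 650]) open_box_2();
translate([51, 77, 998]) open_box_3();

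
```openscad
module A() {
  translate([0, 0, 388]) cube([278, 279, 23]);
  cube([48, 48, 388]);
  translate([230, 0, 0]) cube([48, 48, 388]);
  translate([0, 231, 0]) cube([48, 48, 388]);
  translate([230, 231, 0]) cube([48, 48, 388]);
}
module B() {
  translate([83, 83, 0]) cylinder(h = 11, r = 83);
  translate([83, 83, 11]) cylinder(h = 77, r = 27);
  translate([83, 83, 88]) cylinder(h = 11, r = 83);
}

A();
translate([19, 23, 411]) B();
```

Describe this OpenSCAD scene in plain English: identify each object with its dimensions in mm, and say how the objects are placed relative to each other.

A is a simple wooden stool: a rectangular seat 278 mm (x) by 279 mm (y), 23 mm thick, top face at z = 411 mm, on four square legs, each 48×48 mm in cross-section. The legs rest on z = 0, each flush with a corner of the seat.

B is a spool: two coaxial disc flanges of radius 83 mm and thickness 11 mm, joined by a core cylinder of radius 27 mm and height 77 mm. The lower flange rests on z = 0 and the three cylinders share a vertical axis.

The spool is on top of the stool.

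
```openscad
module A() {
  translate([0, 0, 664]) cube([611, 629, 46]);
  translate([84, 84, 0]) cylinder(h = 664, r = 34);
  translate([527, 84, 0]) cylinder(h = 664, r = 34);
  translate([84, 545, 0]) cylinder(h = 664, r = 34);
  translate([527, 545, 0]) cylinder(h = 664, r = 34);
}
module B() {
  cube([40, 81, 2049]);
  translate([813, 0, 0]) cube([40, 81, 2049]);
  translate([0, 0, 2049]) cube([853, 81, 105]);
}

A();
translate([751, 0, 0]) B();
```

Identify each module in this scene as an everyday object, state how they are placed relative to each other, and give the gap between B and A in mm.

A is a table. B is a door frame. The door frame is on the floor beside the table on its +x side. The gap between the door frame and the table is 140 mm.

The door frame's nearest face is 140 mm from the table's +x face.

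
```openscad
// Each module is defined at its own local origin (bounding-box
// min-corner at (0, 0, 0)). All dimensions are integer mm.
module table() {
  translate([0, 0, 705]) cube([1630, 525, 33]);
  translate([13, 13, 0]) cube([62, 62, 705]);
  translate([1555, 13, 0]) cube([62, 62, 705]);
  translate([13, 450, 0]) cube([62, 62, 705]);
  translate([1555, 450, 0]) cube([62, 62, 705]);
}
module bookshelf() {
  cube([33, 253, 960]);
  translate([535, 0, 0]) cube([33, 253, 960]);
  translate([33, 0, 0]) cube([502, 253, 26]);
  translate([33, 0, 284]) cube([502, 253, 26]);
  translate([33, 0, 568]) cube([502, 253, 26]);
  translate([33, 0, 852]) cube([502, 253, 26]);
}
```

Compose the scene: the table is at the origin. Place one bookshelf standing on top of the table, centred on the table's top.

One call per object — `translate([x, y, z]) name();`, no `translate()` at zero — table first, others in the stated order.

table();
translate([531, 136, 738]) bookshelf();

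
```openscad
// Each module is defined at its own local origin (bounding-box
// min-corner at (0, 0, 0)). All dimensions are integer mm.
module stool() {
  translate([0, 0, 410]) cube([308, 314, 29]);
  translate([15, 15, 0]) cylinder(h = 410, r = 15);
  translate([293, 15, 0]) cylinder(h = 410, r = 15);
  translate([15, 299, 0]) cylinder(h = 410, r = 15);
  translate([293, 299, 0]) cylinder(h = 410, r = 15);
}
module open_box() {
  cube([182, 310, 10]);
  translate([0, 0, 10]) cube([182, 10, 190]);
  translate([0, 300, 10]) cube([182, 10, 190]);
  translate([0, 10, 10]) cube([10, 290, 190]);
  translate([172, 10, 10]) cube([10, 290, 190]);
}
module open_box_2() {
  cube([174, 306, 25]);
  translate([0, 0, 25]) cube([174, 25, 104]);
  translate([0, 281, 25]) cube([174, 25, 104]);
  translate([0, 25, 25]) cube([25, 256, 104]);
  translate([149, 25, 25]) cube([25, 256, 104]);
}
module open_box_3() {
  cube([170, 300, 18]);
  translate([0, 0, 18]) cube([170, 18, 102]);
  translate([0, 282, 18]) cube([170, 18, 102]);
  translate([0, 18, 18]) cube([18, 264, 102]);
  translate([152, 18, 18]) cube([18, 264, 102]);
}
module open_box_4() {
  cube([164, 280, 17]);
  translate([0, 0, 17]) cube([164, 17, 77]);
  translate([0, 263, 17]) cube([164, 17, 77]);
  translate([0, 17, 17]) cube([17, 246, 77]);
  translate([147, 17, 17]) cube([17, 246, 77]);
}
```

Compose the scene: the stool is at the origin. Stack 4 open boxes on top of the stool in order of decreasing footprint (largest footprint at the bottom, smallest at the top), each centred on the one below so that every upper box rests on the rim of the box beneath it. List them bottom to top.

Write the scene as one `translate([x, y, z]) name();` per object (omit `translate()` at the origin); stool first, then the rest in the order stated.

stool();
translate([63, 2, 439]) open_box();
translate([67, 4, 639]) open_box_2();
translate([69, 7, 768]) open_box_3();
translate([72, 17, 888]) open_box_4();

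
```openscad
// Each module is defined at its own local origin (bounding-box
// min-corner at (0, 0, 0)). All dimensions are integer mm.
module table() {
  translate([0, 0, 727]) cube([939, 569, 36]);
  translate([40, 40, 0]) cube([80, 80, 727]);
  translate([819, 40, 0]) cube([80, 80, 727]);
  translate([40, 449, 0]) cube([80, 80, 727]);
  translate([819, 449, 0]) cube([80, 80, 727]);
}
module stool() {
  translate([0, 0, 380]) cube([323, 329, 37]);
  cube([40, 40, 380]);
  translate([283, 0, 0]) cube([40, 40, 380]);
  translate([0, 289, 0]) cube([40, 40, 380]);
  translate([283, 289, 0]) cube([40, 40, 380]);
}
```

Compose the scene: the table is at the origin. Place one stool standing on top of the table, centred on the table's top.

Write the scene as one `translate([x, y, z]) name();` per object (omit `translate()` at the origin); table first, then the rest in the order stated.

table();
translate([308, 120, 763]) stool();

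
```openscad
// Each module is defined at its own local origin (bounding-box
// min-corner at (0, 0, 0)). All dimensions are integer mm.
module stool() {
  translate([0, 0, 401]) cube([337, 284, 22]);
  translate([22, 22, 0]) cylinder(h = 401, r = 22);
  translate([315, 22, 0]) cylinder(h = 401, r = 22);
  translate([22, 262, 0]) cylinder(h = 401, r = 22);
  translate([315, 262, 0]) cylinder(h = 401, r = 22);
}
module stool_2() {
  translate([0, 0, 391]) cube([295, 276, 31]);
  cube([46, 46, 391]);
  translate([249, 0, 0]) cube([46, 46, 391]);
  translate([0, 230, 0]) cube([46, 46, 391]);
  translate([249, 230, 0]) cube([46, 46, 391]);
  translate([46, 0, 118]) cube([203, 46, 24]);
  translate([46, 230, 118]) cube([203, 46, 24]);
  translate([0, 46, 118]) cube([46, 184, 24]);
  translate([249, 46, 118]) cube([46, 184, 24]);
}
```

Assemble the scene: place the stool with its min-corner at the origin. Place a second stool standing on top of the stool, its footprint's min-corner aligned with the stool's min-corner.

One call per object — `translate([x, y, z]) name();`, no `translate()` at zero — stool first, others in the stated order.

stool();
translate([0, 0, 423]) stool_2();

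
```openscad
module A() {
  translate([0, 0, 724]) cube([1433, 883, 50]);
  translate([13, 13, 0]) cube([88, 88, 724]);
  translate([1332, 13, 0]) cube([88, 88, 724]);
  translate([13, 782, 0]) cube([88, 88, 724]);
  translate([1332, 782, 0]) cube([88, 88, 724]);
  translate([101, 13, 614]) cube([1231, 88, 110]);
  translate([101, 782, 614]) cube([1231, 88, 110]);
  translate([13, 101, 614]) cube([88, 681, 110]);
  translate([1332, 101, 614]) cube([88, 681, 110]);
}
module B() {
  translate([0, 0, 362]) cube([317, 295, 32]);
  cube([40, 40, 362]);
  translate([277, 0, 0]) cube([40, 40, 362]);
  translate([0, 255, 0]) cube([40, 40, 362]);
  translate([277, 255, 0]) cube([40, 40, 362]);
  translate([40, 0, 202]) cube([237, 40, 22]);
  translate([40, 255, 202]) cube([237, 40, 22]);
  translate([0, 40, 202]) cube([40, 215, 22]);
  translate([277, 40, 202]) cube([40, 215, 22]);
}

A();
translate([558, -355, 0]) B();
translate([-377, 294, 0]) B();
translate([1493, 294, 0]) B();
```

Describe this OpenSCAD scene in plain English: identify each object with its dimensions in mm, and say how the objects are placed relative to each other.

A is a rectangular dining table. The top is 1433×883×50 mm with its upper surface at z = 774 mm. It stands on four 88×88 mm square legs, each inset 13 mm from the nearest pair of top edges, running from the floor to the underside of the top. Four apron rails, 88 mm thick and 110 mm tall, run between adjacent legs with their top edges flush with the underside of the top and their outer faces flush with the legs' outer faces.

B is a four-legged stool. The seat is 317×295 mm, 32 mm thick, top at z = 394 mm. It stands on four square legs, each 40×40 mm in cross-section, from z = 0 to the seat underside, each flush with a corner of the seat. Four stretchers, 40 mm wide and 22 mm tall, connect adjacent legs with their undersides at z = 202 mm, each running between the inner faces of the legs it joins and aligned with the legs' outer faces on the other axis.

Three stools sit around the table at the −y, −x, +x sides.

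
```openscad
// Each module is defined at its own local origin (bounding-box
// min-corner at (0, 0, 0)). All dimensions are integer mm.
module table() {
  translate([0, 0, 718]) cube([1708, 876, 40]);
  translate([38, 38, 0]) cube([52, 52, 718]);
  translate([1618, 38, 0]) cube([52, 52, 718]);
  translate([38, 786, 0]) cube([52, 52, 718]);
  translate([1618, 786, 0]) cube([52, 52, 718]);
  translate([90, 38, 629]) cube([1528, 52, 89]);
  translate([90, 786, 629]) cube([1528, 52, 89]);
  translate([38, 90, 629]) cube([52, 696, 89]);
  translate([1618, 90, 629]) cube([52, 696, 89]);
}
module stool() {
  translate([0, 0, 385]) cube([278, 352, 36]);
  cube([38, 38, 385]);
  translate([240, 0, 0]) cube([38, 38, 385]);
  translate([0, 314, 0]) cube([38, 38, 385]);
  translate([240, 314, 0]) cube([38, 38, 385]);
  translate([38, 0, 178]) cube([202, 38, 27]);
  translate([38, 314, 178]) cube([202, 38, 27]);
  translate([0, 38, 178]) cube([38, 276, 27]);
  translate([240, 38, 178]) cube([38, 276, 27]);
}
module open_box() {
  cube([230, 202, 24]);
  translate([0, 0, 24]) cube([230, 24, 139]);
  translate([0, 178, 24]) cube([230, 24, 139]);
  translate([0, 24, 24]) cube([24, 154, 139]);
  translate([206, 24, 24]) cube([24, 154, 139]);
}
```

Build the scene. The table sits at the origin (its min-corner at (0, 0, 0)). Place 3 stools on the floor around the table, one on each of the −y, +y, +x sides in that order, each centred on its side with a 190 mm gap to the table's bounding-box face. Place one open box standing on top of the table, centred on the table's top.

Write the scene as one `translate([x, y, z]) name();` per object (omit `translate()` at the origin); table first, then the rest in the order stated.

table();
translate([715, -542, 0]) stool();
translate([715, 1066, 0]) stool();
translate([1898, 262, 0]) stool();
translate([739, 337, 758]) open_box();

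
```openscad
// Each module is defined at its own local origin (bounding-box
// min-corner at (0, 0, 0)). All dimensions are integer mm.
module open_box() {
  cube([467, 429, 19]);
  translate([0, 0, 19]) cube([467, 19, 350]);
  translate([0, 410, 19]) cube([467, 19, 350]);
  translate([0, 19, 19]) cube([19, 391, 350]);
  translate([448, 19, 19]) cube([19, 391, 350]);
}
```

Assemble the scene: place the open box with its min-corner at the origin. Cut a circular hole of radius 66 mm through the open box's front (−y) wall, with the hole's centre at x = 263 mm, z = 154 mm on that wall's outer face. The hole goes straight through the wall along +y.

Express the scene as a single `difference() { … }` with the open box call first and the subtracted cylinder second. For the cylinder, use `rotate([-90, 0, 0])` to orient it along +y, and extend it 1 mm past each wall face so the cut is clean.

difference() {
  open_box();
  translate([263, -1, 154]) rotate([-90, 0, 0]) cylinder(h = 21, r = 66);
}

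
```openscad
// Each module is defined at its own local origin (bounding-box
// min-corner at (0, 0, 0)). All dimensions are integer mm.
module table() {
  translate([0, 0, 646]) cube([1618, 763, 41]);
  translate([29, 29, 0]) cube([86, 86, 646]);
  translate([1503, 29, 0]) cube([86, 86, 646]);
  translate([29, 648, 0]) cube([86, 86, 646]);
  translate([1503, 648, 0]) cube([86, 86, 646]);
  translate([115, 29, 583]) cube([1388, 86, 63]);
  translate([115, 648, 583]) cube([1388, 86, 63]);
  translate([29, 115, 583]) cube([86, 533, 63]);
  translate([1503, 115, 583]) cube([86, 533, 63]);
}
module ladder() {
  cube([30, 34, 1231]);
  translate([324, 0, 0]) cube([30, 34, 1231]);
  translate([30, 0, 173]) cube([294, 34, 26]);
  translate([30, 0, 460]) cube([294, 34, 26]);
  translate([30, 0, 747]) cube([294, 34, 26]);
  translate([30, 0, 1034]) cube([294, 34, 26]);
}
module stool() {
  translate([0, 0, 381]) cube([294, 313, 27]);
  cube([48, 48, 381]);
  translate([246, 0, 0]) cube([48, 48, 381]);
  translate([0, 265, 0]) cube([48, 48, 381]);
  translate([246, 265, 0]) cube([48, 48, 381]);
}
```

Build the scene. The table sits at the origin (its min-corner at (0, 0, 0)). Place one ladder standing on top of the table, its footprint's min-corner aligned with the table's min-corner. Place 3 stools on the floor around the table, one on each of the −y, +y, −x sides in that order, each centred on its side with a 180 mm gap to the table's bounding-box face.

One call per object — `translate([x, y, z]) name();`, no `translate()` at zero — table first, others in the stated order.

table();
translate([0, 0, 687]) ladder();
translate([662, -493, 0]) stool();
translate([662, 943, 0]) stool();
translate([-474, 225, 0]) stool();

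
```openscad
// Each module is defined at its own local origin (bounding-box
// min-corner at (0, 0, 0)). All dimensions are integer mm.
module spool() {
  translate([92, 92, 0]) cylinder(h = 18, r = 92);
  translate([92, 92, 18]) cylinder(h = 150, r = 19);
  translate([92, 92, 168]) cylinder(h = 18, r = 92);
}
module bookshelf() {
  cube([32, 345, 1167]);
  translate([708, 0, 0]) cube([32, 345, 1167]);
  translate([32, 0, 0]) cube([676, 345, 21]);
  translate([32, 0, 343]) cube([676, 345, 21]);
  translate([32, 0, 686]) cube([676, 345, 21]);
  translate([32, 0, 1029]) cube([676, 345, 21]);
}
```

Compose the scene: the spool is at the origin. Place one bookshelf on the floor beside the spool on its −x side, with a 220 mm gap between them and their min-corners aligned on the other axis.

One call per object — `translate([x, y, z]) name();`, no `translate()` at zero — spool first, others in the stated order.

spool();
translate([-960, 0, 0]) bookshelf();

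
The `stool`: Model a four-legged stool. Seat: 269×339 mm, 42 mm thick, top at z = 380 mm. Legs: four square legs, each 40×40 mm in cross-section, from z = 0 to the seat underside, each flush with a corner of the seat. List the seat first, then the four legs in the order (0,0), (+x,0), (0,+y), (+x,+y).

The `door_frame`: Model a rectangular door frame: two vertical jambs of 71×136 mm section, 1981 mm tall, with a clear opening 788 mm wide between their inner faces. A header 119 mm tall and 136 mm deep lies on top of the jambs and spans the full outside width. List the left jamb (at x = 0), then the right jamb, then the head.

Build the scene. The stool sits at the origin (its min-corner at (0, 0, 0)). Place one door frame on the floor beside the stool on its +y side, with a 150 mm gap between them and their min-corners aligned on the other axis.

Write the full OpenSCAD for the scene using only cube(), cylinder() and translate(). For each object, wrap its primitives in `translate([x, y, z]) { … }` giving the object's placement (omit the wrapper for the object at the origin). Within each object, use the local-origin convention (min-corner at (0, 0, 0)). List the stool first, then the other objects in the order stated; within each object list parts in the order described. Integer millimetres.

translate([0, 0, 338]) cube([269, 339, 42]);
cube([40, 40, 338]);
translate([229, 0, 0]) cube([40, 40, 338]);
translate([0, 299, 0]) cube([40, 40, 338]);
translate([229, 299, 0]) cube([40, 40, 338]);
translate([0, 489, 0]) {
  cube([71, 136, 1981]);
  translate([859, 0, 0]) cube([71, 136, 1981]);
  translate([0, 0, 1981]) cube([930, 136, 119]);
}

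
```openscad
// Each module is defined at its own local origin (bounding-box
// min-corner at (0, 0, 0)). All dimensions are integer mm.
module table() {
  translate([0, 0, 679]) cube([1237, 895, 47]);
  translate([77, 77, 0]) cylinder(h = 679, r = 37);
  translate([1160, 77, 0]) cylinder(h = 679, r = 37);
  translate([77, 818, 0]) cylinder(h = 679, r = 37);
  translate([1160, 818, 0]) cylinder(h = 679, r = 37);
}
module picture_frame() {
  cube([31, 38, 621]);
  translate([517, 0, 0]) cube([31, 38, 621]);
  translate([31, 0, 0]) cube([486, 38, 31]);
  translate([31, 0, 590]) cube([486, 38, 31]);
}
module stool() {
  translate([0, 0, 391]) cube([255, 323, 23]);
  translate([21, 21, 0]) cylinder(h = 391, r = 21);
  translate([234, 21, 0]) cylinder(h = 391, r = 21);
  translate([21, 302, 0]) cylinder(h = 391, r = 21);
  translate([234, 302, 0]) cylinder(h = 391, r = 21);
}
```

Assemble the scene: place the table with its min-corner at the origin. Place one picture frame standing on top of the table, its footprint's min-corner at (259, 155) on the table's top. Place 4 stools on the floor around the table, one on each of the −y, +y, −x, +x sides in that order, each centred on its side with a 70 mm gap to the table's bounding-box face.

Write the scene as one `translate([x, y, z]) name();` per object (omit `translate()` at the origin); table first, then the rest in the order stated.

table();
translate([259, 155, 726]) picture_frame();
translate([491, -393, 0]) stool();
translate([491, 965, 0]) stool();
translate([-325, 286, 0]) stool();
translate([1307, 286, 0]) stool();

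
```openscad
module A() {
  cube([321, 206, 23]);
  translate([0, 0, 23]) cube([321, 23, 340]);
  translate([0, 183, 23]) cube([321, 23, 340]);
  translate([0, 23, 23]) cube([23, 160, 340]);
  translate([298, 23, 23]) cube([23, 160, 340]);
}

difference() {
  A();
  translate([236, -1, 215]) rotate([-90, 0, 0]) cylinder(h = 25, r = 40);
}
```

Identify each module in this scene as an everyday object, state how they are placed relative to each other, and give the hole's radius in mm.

The subtracted cylinder has r = 40 mm.

A is an open box. The open box has a circular hole through its front wall. The hole's radius is 40 mm.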